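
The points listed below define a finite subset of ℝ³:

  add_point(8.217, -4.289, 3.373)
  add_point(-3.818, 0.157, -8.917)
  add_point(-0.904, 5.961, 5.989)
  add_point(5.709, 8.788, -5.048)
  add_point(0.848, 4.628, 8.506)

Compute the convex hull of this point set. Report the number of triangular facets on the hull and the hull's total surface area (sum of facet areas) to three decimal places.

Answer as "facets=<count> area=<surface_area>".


5 of the 5 inputs are extreme points: [0, 1, 2, 3, 4].

Area of each hull facet:
  f1: (p3, p0, p1) → 101.9242
  f2: (p4, p0, p1) → 107.5856
  f3: (p4, p3, p0) → 88.4805
  f4: (p2, p3, p1) → 85.5546
  f5: (p2, p4, p1) → 20.8504
  f6: (p2, p4, p3) → 19.6339
Σ area = 424.029

Euler characteristic 5−9+6 = 2 ✓

facets=6 area=424.029


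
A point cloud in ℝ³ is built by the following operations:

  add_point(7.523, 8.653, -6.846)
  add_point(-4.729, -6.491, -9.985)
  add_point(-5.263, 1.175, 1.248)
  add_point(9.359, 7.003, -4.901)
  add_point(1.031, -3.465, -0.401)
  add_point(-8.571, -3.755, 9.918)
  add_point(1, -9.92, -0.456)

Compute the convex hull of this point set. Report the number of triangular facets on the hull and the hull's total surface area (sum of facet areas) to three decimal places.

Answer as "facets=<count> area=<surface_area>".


6 of the 7 inputs are extreme points: [0, 1, 2, 3, 5, 6].

Per-facet area ½‖(b−a)×(c−a)‖:
  f1: (p6, p3, p5) → 148.9369
  f2: (p1, p6, p5) → 88.8722
  f3: (p1, p6, p3) → 109.7156
  f4: (p2, p1, p5) → 64.5898
  f5: (p0, p1, p3) → 30.9512
  f6: (p0, p2, p1) → 113.0728
  f7: (p0, p3, p5) → 39.6882
  f8: (p0, p2, p5) → 47.8478
Σ area = 643.674

Check V−E+F: 6 − 12 + 8 = 2.

facets=8 area=643.674


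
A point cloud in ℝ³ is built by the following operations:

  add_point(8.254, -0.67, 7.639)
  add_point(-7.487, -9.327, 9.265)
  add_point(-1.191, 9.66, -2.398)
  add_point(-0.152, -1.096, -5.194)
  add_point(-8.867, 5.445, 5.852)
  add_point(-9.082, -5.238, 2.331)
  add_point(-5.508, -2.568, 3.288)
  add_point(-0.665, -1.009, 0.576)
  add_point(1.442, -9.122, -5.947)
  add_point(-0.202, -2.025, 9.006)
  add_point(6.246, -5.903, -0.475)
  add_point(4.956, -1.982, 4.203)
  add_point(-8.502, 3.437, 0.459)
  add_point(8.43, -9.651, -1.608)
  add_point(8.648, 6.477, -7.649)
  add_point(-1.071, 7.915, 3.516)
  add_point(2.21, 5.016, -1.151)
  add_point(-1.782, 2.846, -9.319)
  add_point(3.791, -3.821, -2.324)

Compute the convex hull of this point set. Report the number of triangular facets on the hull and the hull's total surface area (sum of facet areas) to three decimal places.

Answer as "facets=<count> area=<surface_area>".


Hull vertices (12/19): indices [0, 1, 2, 4, 5, 8, 9, 12, 13, 14, 15, 17].

Per-facet area ½‖(b−a)×(c−a)‖:
  f1: (p0, p13, p14) → 101.7243
  f2: (p8, p17, p5) → 85.6061
  f3: (p8, p13, p14) → 69.0122
  f4: (p8, p17, p14) → 71.7062
  f5: (p1, p0, p13) → 112.3406
  f6: (p1, p8, p5) → 55.8518
  f7: (p1, p8, p13) → 72.6757
  f8: (p1, p4, p5) → 45.1819
  f9: (p15, p0, p14) → 94.9375
  f10: (p15, p4, p0) → 52.6747
  f11: (p12, p17, p5) → 52.1303
  f12: (p12, p4, p5) → 25.3937
  f13: (p9, p4, p0) → 42.2191
  f14: (p9, p1, p0) → 26.6649
  f15: (p9, p1, p4) → 61.0988
  f16: (p2, p17, p14) → 50.0223
  f17: (p2, p15, p14) → 33.6327
  f18: (p2, p15, p4) → 24.7779
  f19: (p2, p12, p17) → 46.8341
  f20: (p2, p12, p4) → 28.7450
Σ area = 1153.230

Euler: V−E+F = 12−30+20 = 2.

facets=20 area=1153.230


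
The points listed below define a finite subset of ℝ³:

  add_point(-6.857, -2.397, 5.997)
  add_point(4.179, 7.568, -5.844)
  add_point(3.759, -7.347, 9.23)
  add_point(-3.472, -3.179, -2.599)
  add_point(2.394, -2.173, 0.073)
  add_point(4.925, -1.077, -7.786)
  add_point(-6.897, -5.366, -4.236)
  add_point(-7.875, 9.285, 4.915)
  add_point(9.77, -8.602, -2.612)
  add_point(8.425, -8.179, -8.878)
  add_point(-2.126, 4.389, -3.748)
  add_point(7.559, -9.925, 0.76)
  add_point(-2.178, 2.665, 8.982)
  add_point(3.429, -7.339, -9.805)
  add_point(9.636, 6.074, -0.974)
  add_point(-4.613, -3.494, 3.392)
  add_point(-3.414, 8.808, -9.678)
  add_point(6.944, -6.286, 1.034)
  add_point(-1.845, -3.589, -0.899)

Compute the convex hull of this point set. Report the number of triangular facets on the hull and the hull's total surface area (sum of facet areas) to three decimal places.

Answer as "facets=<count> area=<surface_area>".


Extreme-point indices: [0, 1, 2, 6, 7, 8, 9, 11, 12, 13, 14, 16] — 12 of 19 on the boundary.

Per-facet area ½‖(b−a)×(c−a)‖:
  f1: (p14, p2, p8) → 96.5850
  f2: (p16, p6, p7) → 110.4307
  f3: (p16, p6, p13) → 90.6578
  f4: (p9, p14, p8) → 47.3845
  f5: (p9, p16, p13) → 38.3709
  f6: (p12, p14, p7) → 76.1844
  f7: (p12, p14, p2) → 90.5608
  f8: (p11, p2, p8) → 11.6834
  f9: (p11, p6, p2) → 75.9129
  f10: (p11, p6, p13) → 68.9845
  f11: (p11, p9, p8) → 9.9077
  f12: (p11, p9, p13) → 25.1385
  f13: (p1, p9, p14) → 59.8278
  f14: (p1, p9, p16) → 68.4181
  f15: (p1, p14, p7) → 60.1207
  f16: (p1, p16, p7) → 64.7323
  f17: (p0, p6, p2) → 64.0497
  f18: (p0, p12, p2) → 42.3012
  f19: (p0, p6, p7) → 61.6207
  f20: (p0, p12, p7) → 36.0890
Σ area = 1198.961

Euler: V−E+F = 12−30+20 = 2.

facets=20 area=1198.961


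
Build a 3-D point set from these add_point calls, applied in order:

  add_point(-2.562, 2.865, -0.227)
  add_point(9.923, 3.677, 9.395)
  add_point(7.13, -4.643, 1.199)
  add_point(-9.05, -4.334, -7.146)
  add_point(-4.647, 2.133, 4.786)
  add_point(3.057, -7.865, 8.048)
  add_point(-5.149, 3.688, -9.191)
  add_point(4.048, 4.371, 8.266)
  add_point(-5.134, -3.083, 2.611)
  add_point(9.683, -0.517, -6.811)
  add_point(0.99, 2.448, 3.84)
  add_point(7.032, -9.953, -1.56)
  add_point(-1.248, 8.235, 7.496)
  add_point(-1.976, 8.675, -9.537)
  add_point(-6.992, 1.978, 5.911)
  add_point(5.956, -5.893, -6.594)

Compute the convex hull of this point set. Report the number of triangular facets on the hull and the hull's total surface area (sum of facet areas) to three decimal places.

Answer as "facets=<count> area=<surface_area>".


Hull vertices (11/16): indices [1, 3, 5, 6, 8, 9, 11, 12, 13, 14, 15].

Triangle areas on the boundary:
  f1: (p5, p11, p3) → 94.4279
  f2: (p5, p11, p1) → 71.4052
  f3: (p15, p11, p3) → 47.8502
  f4: (p6, p15, p3) → 65.3302
  f5: (p6, p15, p13) → 43.5811
  f6: (p6, p14, p3) → 65.0932
  f7: (p6, p14, p13) → 44.2522
  f8: (p9, p13, p1) → 126.2863
  f9: (p9, p15, p13) → 49.2904
  f10: (p9, p11, p1) → 90.3312
  f11: (p9, p15, p11) → 19.2600
  f12: (p12, p5, p1) → 81.3407
  f13: (p12, p14, p5) → 61.4667
  f14: (p12, p13, p1) → 101.9578
  f15: (p12, p14, p13) → 72.2934
  f16: (p8, p5, p3) → 42.2335
  f17: (p8, p14, p3) → 29.5899
  f18: (p8, p14, p5) → 32.8414
Σ area = 1138.831

Check V−E+F: 11 − 27 + 18 = 2.

facets=18 area=1138.831


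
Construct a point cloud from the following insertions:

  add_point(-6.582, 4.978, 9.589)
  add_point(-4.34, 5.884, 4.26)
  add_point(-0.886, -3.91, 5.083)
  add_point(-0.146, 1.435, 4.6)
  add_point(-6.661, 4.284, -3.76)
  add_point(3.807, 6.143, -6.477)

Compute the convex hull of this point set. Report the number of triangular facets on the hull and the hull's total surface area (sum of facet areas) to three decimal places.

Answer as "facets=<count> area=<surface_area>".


6 of the 6 inputs are extreme points: [0, 1, 2, 3, 4, 5].

Per-facet area ½‖(b−a)×(c−a)‖:
  f1: (p2, p5, p4) → 72.5745
  f2: (p0, p2, p4) → 69.2856
  f3: (p3, p2, p5) → 29.9675
  f4: (p3, p0, p5) → 46.2549
  f5: (p3, p0, p2) → 23.3252
  f6: (p1, p5, p4) → 46.5623
  f7: (p1, p0, p4) → 17.1223
  f8: (p1, p0, p5) → 11.0689
Σ area = 316.161

Euler characteristic 6−12+8 = 2 ✓

facets=8 area=316.161


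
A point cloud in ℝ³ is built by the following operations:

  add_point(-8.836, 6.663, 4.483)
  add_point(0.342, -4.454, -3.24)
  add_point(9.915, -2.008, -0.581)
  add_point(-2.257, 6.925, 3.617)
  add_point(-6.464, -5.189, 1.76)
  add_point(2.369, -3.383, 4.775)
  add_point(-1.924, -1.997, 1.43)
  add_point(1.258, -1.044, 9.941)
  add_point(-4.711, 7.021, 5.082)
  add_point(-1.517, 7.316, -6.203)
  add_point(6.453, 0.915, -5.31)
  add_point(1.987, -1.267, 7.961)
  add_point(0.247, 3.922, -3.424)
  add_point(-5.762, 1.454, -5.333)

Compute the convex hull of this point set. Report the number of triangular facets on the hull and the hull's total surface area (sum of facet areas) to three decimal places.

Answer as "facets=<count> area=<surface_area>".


facets=18 area=657.306

Extreme-point indices: [0, 1, 2, 3, 4, 5, 7, 8, 9, 10, 13] — 11 of 14 on the boundary.

Area of each hull facet:
  f1: (p7, p4, p0) → 69.3674
  f2: (p13, p4, p0) → 53.0042
  f3: (p13, p9, p0) → 41.7859
  f4: (p5, p7, p2) → 21.4725
  f5: (p5, p7, p4) → 27.0098
  f6: (p3, p9, p2) → 73.6025
  f7: (p3, p7, p2) → 72.1254
  f8: (p10, p9, p2) → 22.1553
  f9: (p10, p13, p9) → 37.3337
  f10: (p8, p7, p0) → 19.7982
  f11: (p8, p3, p7) → 15.3898
  f12: (p8, p9, p0) → 24.3235
  f13: (p8, p3, p9) → 11.5435
  f14: (p1, p13, p4) → 34.5896
  f15: (p1, p10, p13) → 36.7130
  f16: (p1, p10, p2) → 27.4012
  f17: (p1, p5, p2) → 36.7352
  f18: (p1, p5, p4) → 32.9555
Σ area = 657.306

Euler characteristic 11−27+18 = 2 ✓


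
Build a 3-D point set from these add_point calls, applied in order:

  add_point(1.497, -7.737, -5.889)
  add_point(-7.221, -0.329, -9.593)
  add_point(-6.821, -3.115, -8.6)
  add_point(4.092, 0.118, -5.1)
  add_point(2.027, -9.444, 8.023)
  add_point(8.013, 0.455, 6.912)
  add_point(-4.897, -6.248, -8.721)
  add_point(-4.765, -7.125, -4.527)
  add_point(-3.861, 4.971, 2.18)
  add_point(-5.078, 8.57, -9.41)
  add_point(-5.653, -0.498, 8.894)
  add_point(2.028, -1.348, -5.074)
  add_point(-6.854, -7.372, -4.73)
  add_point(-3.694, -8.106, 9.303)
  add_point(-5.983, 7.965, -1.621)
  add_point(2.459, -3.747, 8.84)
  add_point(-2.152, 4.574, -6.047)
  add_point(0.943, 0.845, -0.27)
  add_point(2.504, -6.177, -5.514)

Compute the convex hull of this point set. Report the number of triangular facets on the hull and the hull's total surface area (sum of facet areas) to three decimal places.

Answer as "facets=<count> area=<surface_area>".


Extreme-point indices: [0, 1, 2, 3, 4, 5, 6, 8, 9, 10, 12, 13, 14, 15, 18] — 15 of 19 on the boundary.

Triangle areas on the boundary:
  f1: (p9, p14, p1) → 35.8806
  f2: (p9, p14, p5) → 64.6239
  f3: (p10, p14, p1) → 77.7945
  f4: (p18, p4, p5) → 76.9706
  f5: (p18, p0, p4) → 13.1949
  f6: (p12, p10, p1) → 64.9250
  f7: (p12, p10, p13) → 55.9723
  f8: (p12, p13, p4) → 43.3008
  f9: (p12, p0, p4) → 58.9241
  f10: (p15, p10, p5) → 27.3640
  f11: (p15, p10, p13) → 27.7422
  f12: (p15, p4, p5) → 16.7800
  f13: (p15, p13, p4) → 17.0736
  f14: (p8, p14, p5) → 21.8789
  f15: (p8, p10, p5) → 57.2994
  f16: (p8, p10, p14) → 13.5271
  f17: (p3, p18, p0) → 2.1146
  f18: (p3, p9, p5) → 71.7857
  f19: (p3, p18, p5) → 40.5718
  f20: (p6, p12, p0) → 16.3891
  f21: (p6, p9, p1) → 17.2739
  f22: (p6, p3, p0) → 29.4933
  f23: (p6, p3, p9) → 73.2288
  f24: (p2, p12, p1) → 3.4887
  f25: (p2, p6, p1) → 2.8546
  f26: (p2, p6, p12) → 8.4252
Σ area = 938.877

Euler characteristic 15−39+26 = 2 ✓

facets=26 area=938.877


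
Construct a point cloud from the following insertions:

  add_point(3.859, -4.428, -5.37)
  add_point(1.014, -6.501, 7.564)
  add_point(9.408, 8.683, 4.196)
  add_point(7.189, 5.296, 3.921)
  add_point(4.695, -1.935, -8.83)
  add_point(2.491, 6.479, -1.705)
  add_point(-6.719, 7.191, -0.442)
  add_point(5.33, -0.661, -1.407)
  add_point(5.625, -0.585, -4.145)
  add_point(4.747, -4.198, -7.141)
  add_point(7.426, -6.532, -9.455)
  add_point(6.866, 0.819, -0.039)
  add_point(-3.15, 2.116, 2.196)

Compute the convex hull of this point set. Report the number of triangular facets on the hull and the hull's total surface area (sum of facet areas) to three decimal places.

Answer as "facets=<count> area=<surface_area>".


facets=10 area=631.674

Extreme-point indices: [0, 1, 2, 4, 5, 6, 10] — 7 of 13 on the boundary.

Per-facet area ½‖(b−a)×(c−a)‖:
  f1: (p1, p2, p6) → 130.7415
  f2: (p1, p10, p2) → 150.8867
  f3: (p4, p10, p6) → 22.8427
  f4: (p4, p10, p2) → 41.4894
  f5: (p0, p10, p6) → 24.5016
  f6: (p0, p1, p6) → 104.7151
  f7: (p0, p1, p10) → 25.7069
  f8: (p5, p2, p6) → 33.9775
  f9: (p5, p4, p6) → 49.3554
  f10: (p5, p4, p2) → 47.4569
Σ area = 631.674

Euler: V−E+F = 7−15+10 = 2.


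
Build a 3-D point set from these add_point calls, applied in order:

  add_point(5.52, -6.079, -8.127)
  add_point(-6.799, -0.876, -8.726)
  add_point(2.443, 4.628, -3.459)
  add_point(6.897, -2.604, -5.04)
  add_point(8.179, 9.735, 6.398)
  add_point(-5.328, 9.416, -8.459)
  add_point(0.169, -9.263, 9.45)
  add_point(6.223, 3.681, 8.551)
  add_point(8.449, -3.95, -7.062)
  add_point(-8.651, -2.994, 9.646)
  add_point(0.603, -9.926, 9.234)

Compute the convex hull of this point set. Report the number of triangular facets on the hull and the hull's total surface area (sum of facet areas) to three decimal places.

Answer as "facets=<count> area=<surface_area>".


facets=14 area=1128.399

Hull vertices (9/11): indices [0, 1, 4, 5, 6, 7, 8, 9, 10].

Facet areas (half cross-product norm):
  f1: (p10, p1, p9) → 107.4017
  f2: (p5, p4, p9) → 193.8335
  f3: (p5, p1, p9) → 96.1493
  f4: (p5, p4, p8) → 164.5729
  f5: (p6, p10, p9) → 1.9098
  f6: (p7, p4, p8) → 58.6933
  f7: (p7, p10, p8) → 122.6421
  f8: (p7, p6, p10) → 5.1262
  f9: (p7, p4, p9) → 41.4743
  f10: (p7, p6, p9) → 76.2436
  f11: (p0, p10, p8) → 34.7570
  f12: (p0, p10, p1) → 122.5587
  f13: (p0, p5, p8) → 35.6989
  f14: (p0, p5, p1) → 67.3372
Σ area = 1128.399

Euler characteristic 9−21+14 = 2 ✓


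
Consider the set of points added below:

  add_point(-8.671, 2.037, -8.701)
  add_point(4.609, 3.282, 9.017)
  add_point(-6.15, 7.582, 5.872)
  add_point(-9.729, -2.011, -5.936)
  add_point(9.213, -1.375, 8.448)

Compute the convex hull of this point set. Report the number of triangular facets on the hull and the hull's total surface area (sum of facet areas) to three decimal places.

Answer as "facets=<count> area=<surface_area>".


5 of the 5 inputs are extreme points: [0, 1, 2, 3, 4].

Area of each hull facet:
  f1: (p2, p4, p3) → 140.4181
  f2: (p0, p4, p3) → 59.0416
  f3: (p0, p2, p3) → 38.8718
  f4: (p1, p2, p4) → 20.2184
  f5: (p1, p0, p4) → 69.2870
  f6: (p1, p0, p2) → 91.5786
Σ area = 419.415

Euler characteristic 5−9+6 = 2 ✓

facets=6 area=419.415


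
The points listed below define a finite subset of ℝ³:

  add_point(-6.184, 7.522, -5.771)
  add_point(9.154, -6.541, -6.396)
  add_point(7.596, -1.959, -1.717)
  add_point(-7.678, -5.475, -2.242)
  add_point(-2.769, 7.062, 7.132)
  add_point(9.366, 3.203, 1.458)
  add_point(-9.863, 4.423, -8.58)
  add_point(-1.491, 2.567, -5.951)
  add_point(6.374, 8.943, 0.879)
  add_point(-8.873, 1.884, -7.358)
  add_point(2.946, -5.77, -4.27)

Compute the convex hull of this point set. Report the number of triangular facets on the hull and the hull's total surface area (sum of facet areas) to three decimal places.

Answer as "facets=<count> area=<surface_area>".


facets=16 area=765.648

Points on the hull: [0, 1, 2, 3, 4, 5, 6, 8, 9, 10] (10 of 11).

Facet areas (half cross-product norm):
  f1: (p3, p4, p6) → 94.2790
  f2: (p8, p1, p5) → 31.7874
  f3: (p8, p4, p5) → 35.9306
  f4: (p2, p1, p5) → 11.4908
  f5: (p2, p4, p5) → 43.2311
  f6: (p2, p3, p4) → 112.7171
  f7: (p9, p1, p6) → 21.8339
  f8: (p9, p3, p6) → 3.4293
  f9: (p9, p3, p1) → 78.4563
  f10: (p0, p4, p6) → 28.6762
  f11: (p0, p8, p4) → 70.6797
  f12: (p0, p1, p6) → 57.7180
  f13: (p0, p8, p1) → 122.4833
  f14: (p10, p3, p1) → 5.9426
  f15: (p10, p2, p1) → 18.9877
  f16: (p10, p2, p3) → 28.0047
Σ area = 765.648

Check V−E+F: 10 − 24 + 16 = 2.


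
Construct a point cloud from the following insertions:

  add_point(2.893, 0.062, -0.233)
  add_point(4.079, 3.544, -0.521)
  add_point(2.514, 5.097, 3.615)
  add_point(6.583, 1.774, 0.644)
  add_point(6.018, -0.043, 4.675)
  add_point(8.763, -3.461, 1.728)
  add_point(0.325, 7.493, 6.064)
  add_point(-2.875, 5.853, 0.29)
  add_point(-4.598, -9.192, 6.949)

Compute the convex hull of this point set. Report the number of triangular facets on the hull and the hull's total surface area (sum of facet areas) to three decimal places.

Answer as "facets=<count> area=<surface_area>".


facets=12 area=368.841

Points on the hull: [0, 1, 3, 4, 5, 6, 7, 8] (8 of 9).

Area of each hull facet:
  f1: (p7, p6, p8) → 56.1110
  f2: (p7, p1, p6) → 24.1070
  f3: (p4, p5, p8) → 37.4285
  f4: (p4, p6, p8) → 67.7146
  f5: (p0, p5, p8) → 49.4907
  f6: (p0, p1, p5) → 12.8058
  f7: (p0, p7, p8) → 56.8434
  f8: (p0, p7, p1) → 13.5986
  f9: (p3, p1, p6) → 13.3230
  f10: (p3, p4, p6) → 21.1362
  f11: (p3, p1, p5) → 5.0760
  f12: (p3, p4, p5) → 11.2059
Σ area = 368.841

Euler characteristic 8−18+12 = 2 ✓


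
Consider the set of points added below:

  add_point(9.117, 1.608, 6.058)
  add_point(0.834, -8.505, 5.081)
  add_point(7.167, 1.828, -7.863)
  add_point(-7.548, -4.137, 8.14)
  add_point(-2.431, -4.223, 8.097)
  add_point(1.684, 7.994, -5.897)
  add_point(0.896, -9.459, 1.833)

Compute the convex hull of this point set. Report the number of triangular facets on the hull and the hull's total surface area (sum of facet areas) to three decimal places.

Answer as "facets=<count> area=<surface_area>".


7 of the 7 inputs are extreme points: [0, 1, 2, 3, 4, 5, 6].

Area of each hull facet:
  f1: (p5, p0, p3) → 133.6080
  f2: (p6, p5, p3) → 111.2148
  f3: (p2, p5, p0) → 59.1301
  f4: (p2, p6, p0) → 94.6700
  f5: (p2, p6, p5) → 68.0046
  f6: (p1, p6, p3) → 15.1457
  f7: (p1, p6, p0) → 21.3211
  f8: (p4, p0, p3) → 16.1975
  f9: (p4, p1, p3) → 13.2451
  f10: (p4, p1, p0) → 39.2959
Σ area = 571.833

Check V−E+F: 7 − 15 + 10 = 2.

facets=10 area=571.833


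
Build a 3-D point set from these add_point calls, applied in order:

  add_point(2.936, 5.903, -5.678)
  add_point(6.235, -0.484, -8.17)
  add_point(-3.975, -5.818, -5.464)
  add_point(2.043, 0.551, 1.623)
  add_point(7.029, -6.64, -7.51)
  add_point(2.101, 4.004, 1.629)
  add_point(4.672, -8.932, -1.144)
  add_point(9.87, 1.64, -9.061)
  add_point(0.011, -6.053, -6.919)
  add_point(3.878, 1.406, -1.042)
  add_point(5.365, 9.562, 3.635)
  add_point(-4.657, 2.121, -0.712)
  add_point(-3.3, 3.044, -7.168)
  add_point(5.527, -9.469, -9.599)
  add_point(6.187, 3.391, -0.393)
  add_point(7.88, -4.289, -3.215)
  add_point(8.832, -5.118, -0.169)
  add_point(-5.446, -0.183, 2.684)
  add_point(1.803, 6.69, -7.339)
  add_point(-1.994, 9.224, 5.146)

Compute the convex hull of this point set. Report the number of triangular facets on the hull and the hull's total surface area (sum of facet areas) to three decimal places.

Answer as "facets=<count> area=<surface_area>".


Hull vertices (12/20): indices [2, 4, 6, 7, 10, 11, 12, 13, 16, 17, 18, 19].

Triangle areas on the boundary:
  f1: (p12, p13, p7) → 77.2529
  f2: (p16, p10, p7) → 81.5924
  f3: (p2, p12, p17) → 41.7892
  f4: (p2, p12, p13) → 48.8081
  f5: (p19, p16, p17) → 79.2895
  f6: (p19, p16, p10) → 56.9947
  f7: (p18, p10, p7) → 57.4502
  f8: (p18, p12, p7) → 28.0668
  f9: (p18, p19, p10) → 44.3906
  f10: (p18, p19, p12) → 41.2474
  f11: (p4, p13, p7) → 11.8098
  f12: (p4, p16, p7) → 34.1287
  f13: (p4, p16, p13) → 9.6173
  f14: (p6, p16, p13) → 24.1509
  f15: (p6, p2, p13) → 40.9986
  f16: (p6, p16, p17) → 39.7644
  f17: (p6, p2, p17) → 50.7945
  f18: (p11, p12, p17) → 5.9962
  f19: (p11, p19, p17) → 20.0137
  f20: (p11, p19, p12) → 28.7735
Σ area = 822.929

Euler: V−E+F = 12−30+20 = 2.

facets=20 area=822.929


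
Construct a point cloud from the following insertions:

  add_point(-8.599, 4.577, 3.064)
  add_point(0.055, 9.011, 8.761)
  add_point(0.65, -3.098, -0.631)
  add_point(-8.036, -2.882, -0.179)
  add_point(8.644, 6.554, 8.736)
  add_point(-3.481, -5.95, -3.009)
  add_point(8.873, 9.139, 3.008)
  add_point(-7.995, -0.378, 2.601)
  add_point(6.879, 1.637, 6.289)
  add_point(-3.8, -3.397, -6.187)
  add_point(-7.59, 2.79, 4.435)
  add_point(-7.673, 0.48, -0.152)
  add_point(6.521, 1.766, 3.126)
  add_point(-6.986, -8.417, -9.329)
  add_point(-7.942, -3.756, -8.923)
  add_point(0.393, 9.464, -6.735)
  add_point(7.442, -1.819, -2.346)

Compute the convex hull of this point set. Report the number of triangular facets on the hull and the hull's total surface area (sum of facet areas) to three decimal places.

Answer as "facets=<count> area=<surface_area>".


Points on the hull: [0, 1, 3, 4, 5, 6, 7, 8, 10, 13, 14, 15, 16] (13 of 17).

Per-facet area ½‖(b−a)×(c−a)‖:
  f1: (p14, p15, p0) → 94.9259
  f2: (p14, p15, p13) → 26.0015
  f3: (p1, p15, p0) → 76.7980
  f4: (p1, p15, p6) → 67.3793
  f5: (p16, p15, p6) → 73.2876
  f6: (p16, p15, p13) → 117.9143
  f7: (p4, p1, p6) → 28.0090
  f8: (p4, p1, p8) → 25.7241
  f9: (p4, p16, p6) → 38.5970
  f10: (p4, p16, p8) → 19.4352
  f11: (p5, p7, p8) → 68.1227
  f12: (p5, p16, p13) → 36.0711
  f13: (p5, p16, p8) → 54.0535
  f14: (p10, p1, p8) → 55.6417
  f15: (p10, p7, p8) → 26.7993
  f16: (p10, p1, p0) → 13.2224
  f17: (p10, p7, p0) → 4.3336
  f18: (p3, p5, p13) → 23.1071
  f19: (p3, p5, p7) → 8.6365
  f20: (p3, p14, p13) → 20.6254
  f21: (p3, p14, p0) → 31.2791
  f22: (p3, p7, p0) → 6.4222
Σ area = 916.387

Euler characteristic 13−33+22 = 2 ✓

facets=22 area=916.387


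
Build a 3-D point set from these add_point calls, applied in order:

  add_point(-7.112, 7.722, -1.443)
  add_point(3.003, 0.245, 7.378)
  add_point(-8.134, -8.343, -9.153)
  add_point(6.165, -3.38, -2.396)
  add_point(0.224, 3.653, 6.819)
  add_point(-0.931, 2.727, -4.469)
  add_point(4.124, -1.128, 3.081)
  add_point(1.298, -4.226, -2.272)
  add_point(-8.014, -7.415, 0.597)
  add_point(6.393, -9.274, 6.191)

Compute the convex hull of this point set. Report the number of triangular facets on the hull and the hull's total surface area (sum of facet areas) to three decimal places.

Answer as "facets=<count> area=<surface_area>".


Extreme-point indices: [0, 1, 2, 3, 4, 5, 8, 9] — 8 of 10 on the boundary.

Facet areas (half cross-product norm):
  f1: (p3, p9, p2) → 84.8411
  f2: (p3, p1, p9) → 47.5775
  f3: (p8, p9, p2) → 71.1892
  f4: (p8, p1, p9) → 73.3053
  f5: (p8, p0, p2) → 74.8776
  f6: (p5, p0, p2) → 58.2609
  f7: (p5, p3, p2) → 67.0993
  f8: (p4, p8, p0) → 82.6065
  f9: (p4, p8, p1) → 33.0627
  f10: (p4, p5, p0) → 45.7466
  f11: (p4, p3, p1) → 22.8367
  f12: (p4, p5, p3) → 53.0194
Σ area = 714.423

Euler: V−E+F = 8−18+12 = 2.

facets=12 area=714.423


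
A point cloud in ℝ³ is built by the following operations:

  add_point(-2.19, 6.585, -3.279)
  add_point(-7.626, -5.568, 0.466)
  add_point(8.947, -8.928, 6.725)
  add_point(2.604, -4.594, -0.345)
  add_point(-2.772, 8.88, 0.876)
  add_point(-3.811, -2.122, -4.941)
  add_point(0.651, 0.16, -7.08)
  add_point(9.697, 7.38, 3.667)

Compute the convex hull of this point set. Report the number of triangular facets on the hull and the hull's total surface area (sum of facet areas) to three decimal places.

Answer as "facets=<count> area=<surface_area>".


8 of the 8 inputs are extreme points: [0, 1, 2, 3, 4, 5, 6, 7].

Per-facet area ½‖(b−a)×(c−a)‖:
  f1: (p6, p2, p7) → 122.8963
  f2: (p0, p6, p7) → 55.0642
  f3: (p4, p2, p1) → 136.3783
  f4: (p4, p2, p7) → 106.1848
  f5: (p4, p0, p1) → 32.7501
  f6: (p4, p0, p7) → 30.7591
  f7: (p3, p6, p2) → 18.2068
  f8: (p5, p0, p1) → 30.7414
  f9: (p5, p0, p6) → 21.5441
  f10: (p5, p3, p6) → 21.5498
  f11: (p5, p2, p1) → 66.6731
  f12: (p5, p3, p2) → 10.1909
Σ area = 652.939

Check V−E+F: 8 − 18 + 12 = 2.

facets=12 area=652.939


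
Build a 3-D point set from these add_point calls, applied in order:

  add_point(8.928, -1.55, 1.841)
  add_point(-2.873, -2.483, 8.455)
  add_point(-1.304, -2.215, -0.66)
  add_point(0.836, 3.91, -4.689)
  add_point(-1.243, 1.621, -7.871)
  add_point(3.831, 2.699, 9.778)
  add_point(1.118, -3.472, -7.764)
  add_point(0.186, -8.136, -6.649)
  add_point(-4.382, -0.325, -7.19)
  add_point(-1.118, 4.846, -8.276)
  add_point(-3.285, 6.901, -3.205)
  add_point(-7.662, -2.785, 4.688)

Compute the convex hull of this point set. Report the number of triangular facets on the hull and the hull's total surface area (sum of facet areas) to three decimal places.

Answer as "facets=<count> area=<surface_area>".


facets=16 area=647.876

10 of the 12 inputs are extreme points: [0, 1, 3, 5, 6, 7, 8, 9, 10, 11].

Triangle areas on the boundary:
  f1: (p5, p10, p11) → 85.0943
  f2: (p8, p10, p11) → 50.6659
  f3: (p8, p7, p11) → 56.7031
  f4: (p1, p5, p11) → 17.6280
  f5: (p1, p5, p0) → 44.3536
  f6: (p1, p7, p11) → 44.9880
  f7: (p1, p7, p0) → 90.0788
  f8: (p9, p8, p10) → 18.2489
  f9: (p3, p9, p0) → 10.6735
  f10: (p3, p9, p10) → 10.7637
  f11: (p3, p5, p0) → 60.4229
  f12: (p3, p5, p10) → 39.2140
  f13: (p6, p8, p7) → 14.8888
  f14: (p6, p9, p8) → 19.7245
  f15: (p6, p7, p0) → 30.4748
  f16: (p6, p9, p0) → 53.9535
Σ area = 647.876

Check V−E+F: 10 − 24 + 16 = 2.


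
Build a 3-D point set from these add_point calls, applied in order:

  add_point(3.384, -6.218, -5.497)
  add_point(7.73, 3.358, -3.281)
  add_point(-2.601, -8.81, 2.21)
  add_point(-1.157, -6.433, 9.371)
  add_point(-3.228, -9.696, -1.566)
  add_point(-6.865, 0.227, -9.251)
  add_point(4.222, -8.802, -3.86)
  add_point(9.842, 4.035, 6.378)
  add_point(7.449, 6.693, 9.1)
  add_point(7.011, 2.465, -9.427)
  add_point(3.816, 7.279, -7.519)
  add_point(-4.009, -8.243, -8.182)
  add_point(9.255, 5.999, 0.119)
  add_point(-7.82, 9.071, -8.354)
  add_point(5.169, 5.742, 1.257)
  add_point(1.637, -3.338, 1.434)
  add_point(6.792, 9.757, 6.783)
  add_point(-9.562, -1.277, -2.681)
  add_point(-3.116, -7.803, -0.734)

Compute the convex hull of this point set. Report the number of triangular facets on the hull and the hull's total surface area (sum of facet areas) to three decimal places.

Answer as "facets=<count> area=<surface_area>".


14 of the 19 inputs are extreme points: [2, 3, 4, 5, 6, 7, 8, 9, 10, 11, 12, 13, 16, 17].

Per-facet area ½‖(b−a)×(c−a)‖:
  f1: (p6, p9, p7) → 99.0429
  f2: (p6, p3, p7) → 105.7506
  f3: (p10, p13, p9) → 28.2972
  f4: (p5, p13, p17) → 32.3619
  f5: (p5, p13, p9) → 62.7548
  f6: (p16, p10, p13) → 84.8655
  f7: (p16, p13, p17) → 122.6896
  f8: (p16, p3, p17) → 139.8330
  f9: (p2, p6, p4) → 15.3304
  f10: (p2, p6, p3) → 30.7940
  f11: (p2, p4, p17) → 20.8092
  f12: (p2, p3, p17) → 41.4790
  f13: (p11, p6, p9) → 59.8323
  f14: (p11, p5, p9) → 62.4350
  f15: (p11, p6, p4) → 26.2140
  f16: (p11, p4, p17) → 33.9684
  f17: (p11, p5, p17) → 32.1148
  f18: (p8, p3, p7) → 34.6202
  f19: (p8, p16, p7) → 8.5905
  f20: (p8, p16, p3) → 25.0217
  f21: (p12, p10, p9) → 28.4403
  f22: (p12, p16, p10) → 34.3386
  f23: (p12, p9, p7) → 21.1154
  f24: (p12, p16, p7) → 20.7409
Σ area = 1171.440

Euler: V−E+F = 14−36+24 = 2.

facets=24 area=1171.440


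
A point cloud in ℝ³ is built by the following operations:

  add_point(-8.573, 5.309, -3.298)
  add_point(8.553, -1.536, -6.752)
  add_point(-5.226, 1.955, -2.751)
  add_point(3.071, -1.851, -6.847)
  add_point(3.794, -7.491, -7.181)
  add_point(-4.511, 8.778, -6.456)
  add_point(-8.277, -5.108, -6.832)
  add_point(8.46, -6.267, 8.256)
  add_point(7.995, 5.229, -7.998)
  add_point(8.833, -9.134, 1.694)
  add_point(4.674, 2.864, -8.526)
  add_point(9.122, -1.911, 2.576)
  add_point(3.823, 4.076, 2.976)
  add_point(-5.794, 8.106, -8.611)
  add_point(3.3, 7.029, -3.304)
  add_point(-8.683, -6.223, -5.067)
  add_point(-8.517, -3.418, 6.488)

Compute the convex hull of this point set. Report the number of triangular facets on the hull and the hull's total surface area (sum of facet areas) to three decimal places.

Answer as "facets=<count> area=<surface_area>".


facets=26 area=1066.539

15 of the 17 inputs are extreme points: [0, 1, 4, 5, 6, 7, 8, 9, 10, 11, 12, 13, 14, 15, 16].

Facet areas (half cross-product norm):
  f1: (p0, p16, p15) → 64.1520
  f2: (p12, p16, p7) → 90.8447
  f3: (p12, p7, p11) → 26.9234
  f4: (p12, p0, p5) → 41.2358
  f5: (p12, p0, p16) → 83.8756
  f6: (p13, p0, p5) → 8.0476
  f7: (p9, p7, p11) → 22.5308
  f8: (p9, p1, p11) → 33.9368
  f9: (p9, p4, p1) → 38.4219
  f10: (p9, p4, p15) → 61.5437
  f11: (p9, p16, p15) → 106.9348
  f12: (p9, p16, p7) → 62.0272
  f13: (p8, p13, p5) → 16.1902
  f14: (p8, p1, p11) → 31.4516
  f15: (p8, p12, p11) → 46.1903
  f16: (p8, p4, p1) → 18.7111
  f17: (p6, p0, p15) → 11.4027
  f18: (p6, p13, p0) → 36.0890
  f19: (p6, p4, p15) → 13.0110
  f20: (p14, p12, p5) → 26.1757
  f21: (p14, p8, p5) → 26.8116
  f22: (p14, p8, p12) → 21.3333
  f23: (p10, p8, p13) → 21.2970
  f24: (p10, p8, p4) → 16.9034
  f25: (p10, p6, p13) → 76.3639
  f26: (p10, p6, p4) → 64.1339
Σ area = 1066.539

Euler: V−E+F = 15−39+26 = 2.


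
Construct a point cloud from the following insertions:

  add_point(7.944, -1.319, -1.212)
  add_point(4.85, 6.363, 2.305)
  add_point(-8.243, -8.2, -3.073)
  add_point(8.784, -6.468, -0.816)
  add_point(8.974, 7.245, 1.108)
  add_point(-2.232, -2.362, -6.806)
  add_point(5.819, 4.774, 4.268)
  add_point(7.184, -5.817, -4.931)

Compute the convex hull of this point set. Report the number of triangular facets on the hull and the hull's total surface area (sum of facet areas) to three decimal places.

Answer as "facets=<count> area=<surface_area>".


facets=10 area=446.119

Hull vertices (7/8): indices [1, 2, 3, 4, 5, 6, 7].

Facet areas (half cross-product norm):
  f1: (p3, p6, p2) → 109.0922
  f2: (p3, p6, p4) → 32.3585
  f3: (p1, p5, p2) → 59.3129
  f4: (p1, p6, p2) → 27.4675
  f5: (p1, p5, p4) → 28.9240
  f6: (p1, p6, p4) → 5.9280
  f7: (p7, p5, p4) → 73.4960
  f8: (p7, p3, p4) → 30.9001
  f9: (p7, p5, p2) → 44.4269
  f10: (p7, p3, p2) → 34.2131
Σ area = 446.119

Euler: V−E+F = 7−15+10 = 2.


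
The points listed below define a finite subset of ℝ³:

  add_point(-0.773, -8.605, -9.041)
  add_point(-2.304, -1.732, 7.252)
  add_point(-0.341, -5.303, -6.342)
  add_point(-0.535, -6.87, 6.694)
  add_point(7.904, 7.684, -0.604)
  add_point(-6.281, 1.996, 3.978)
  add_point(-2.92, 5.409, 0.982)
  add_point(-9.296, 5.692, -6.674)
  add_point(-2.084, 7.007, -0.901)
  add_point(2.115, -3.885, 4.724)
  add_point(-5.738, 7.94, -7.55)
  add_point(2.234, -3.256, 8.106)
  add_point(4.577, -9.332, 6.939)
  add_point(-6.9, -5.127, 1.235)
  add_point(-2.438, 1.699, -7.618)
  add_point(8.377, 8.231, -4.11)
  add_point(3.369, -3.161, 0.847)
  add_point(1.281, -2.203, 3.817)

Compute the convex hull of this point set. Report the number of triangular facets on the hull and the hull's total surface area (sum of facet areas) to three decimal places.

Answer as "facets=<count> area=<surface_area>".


Extreme-point indices: [0, 1, 3, 4, 5, 6, 7, 8, 10, 11, 12, 13, 15] — 13 of 18 on the boundary.

Triangle areas on the boundary:
  f1: (p0, p12, p15) → 156.5569
  f2: (p10, p0, p7) → 36.1364
  f3: (p10, p0, p15) → 122.3295
  f4: (p13, p0, p12) → 82.9904
  f5: (p13, p0, p7) → 83.5651
  f6: (p13, p5, p7) → 44.6252
  f7: (p8, p5, p7) → 37.8060
  f8: (p8, p10, p7) → 16.2329
  f9: (p4, p12, p15) → 28.2319
  f10: (p4, p11, p12) → 45.0423
  f11: (p4, p10, p15) → 25.8776
  f12: (p4, p8, p10) → 33.2763
  f13: (p3, p11, p12) → 13.2427
  f14: (p3, p13, p12) → 15.0765
  f15: (p6, p8, p5) → 2.4315
  f16: (p6, p4, p5) → 19.9658
  f17: (p6, p4, p8) → 12.2799
  f18: (p1, p13, p5) → 23.1453
  f19: (p1, p3, p13) → 21.7602
  f20: (p1, p3, p11) → 10.8280
  f21: (p1, p4, p5) → 49.7105
  f22: (p1, p4, p11) → 36.6788
Σ area = 917.790

Euler characteristic 13−33+22 = 2 ✓

facets=22 area=917.790


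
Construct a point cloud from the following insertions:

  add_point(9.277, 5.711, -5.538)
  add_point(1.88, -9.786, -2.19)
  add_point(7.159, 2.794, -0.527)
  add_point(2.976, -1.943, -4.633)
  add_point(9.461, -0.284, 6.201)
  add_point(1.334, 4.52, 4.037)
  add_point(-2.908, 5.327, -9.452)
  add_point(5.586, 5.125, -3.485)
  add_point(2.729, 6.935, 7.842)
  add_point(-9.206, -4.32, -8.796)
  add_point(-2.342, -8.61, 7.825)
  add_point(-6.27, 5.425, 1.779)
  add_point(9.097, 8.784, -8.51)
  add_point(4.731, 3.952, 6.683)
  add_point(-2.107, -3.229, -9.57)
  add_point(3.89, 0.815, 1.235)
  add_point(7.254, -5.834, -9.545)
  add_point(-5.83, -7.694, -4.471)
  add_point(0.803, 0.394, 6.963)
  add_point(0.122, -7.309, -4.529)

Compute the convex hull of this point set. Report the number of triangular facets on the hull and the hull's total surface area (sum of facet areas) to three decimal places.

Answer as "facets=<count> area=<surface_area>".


facets=20 area=1167.126

Points on the hull: [0, 1, 4, 6, 8, 9, 10, 11, 12, 14, 16, 17] (12 of 20).

Per-facet area ½‖(b−a)×(c−a)‖:
  f1: (p8, p12, p4) → 83.6650
  f2: (p10, p8, p4) → 71.8837
  f3: (p6, p16, p12) → 84.8808
  f4: (p11, p10, p9) → 111.6613
  f5: (p11, p10, p8) → 82.6126
  f6: (p11, p6, p9) → 66.2212
  f7: (p11, p8, p12) → 94.6644
  f8: (p11, p6, p12) → 71.9492
  f9: (p0, p12, p4) → 9.1655
  f10: (p0, p16, p4) → 80.9142
  f11: (p0, p16, p12) → 23.8260
  f12: (p1, p10, p4) → 74.2939
  f13: (p1, p16, p4) → 72.8618
  f14: (p14, p16, p9) → 14.8583
  f15: (p14, p6, p9) → 30.9910
  f16: (p14, p6, p16) → 39.0080
  f17: (p17, p16, p9) → 44.8870
  f18: (p17, p1, p16) → 40.4250
  f19: (p17, p10, p9) → 23.3544
  f20: (p17, p1, p10) → 45.0024
Σ area = 1167.126

Euler: V−E+F = 12−30+20 = 2.


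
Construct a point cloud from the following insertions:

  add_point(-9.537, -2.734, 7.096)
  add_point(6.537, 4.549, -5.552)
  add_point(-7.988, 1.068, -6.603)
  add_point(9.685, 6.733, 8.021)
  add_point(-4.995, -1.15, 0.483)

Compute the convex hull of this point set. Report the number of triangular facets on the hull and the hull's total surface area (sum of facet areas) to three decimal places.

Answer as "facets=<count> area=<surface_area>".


Points on the hull: [0, 1, 2, 3, 4] (5 of 5).

Per-facet area ½‖(b−a)×(c−a)‖:
  f1: (p2, p3, p0) → 151.0393
  f2: (p1, p2, p3) → 100.0319
  f3: (p4, p3, p0) → 73.3256
  f4: (p4, p1, p3) → 98.8138
  f5: (p4, p2, p0) → 27.0785
  f6: (p4, p1, p2) → 55.9070
Σ area = 506.196

Euler: V−E+F = 5−9+6 = 2.

facets=6 area=506.196


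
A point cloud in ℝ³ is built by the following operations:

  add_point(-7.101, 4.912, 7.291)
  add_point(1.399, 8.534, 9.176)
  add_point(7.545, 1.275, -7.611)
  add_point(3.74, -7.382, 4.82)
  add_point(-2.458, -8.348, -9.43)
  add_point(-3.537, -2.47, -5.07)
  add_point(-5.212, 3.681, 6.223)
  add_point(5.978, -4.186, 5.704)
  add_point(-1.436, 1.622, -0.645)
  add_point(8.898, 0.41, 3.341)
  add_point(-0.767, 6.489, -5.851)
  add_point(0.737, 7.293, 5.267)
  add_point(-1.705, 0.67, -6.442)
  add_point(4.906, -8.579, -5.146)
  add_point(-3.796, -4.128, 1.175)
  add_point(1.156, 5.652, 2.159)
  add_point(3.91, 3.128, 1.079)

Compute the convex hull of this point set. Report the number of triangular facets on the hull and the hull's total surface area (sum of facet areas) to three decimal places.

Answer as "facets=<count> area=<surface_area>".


facets=18 area=855.398

Hull vertices (11/17): indices [0, 1, 2, 3, 4, 5, 7, 9, 10, 13, 14].

Facet areas (half cross-product norm):
  f1: (p10, p1, p0) → 66.9647
  f2: (p3, p1, p0) → 75.1464
  f3: (p5, p4, p0) → 21.2806
  f4: (p5, p10, p0) → 65.7780
  f5: (p5, p10, p4) → 26.0050
  f6: (p2, p10, p4) → 68.1688
  f7: (p2, p1, p9) → 65.1241
  f8: (p2, p10, p1) → 75.7565
  f9: (p14, p4, p0) → 37.5286
  f10: (p14, p3, p0) → 48.6433
  f11: (p14, p3, p4) → 51.0707
  f12: (p7, p1, p9) → 37.0931
  f13: (p7, p3, p1) → 22.3465
  f14: (p13, p3, p4) → 39.5992
  f15: (p13, p2, p4) → 44.5998
  f16: (p13, p2, p9) → 55.8443
  f17: (p13, p7, p9) → 34.8670
  f18: (p13, p7, p3) → 19.5816
Σ area = 855.398

Check V−E+F: 11 − 27 + 18 = 2.


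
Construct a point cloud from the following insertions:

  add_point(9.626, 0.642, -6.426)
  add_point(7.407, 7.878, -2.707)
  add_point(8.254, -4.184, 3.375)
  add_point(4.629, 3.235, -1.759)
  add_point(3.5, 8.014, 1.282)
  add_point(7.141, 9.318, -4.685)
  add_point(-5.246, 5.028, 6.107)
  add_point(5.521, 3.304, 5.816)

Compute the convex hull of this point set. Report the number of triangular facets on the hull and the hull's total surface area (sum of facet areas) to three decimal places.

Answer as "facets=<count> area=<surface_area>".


Extreme-point indices: [0, 1, 2, 4, 5, 6, 7] — 7 of 8 on the boundary.

Per-facet area ½‖(b−a)×(c−a)‖:
  f1: (p5, p0, p6) → 77.7876
  f2: (p2, p0, p6) → 91.2231
  f3: (p7, p2, p6) → 40.0508
  f4: (p4, p5, p6) → 18.2458
  f5: (p4, p7, p6) → 34.4813
  f6: (p1, p7, p2) → 40.8684
  f7: (p1, p5, p0) → 10.2149
  f8: (p1, p2, p0) → 46.3694
  f9: (p1, p4, p5) → 6.0136
  f10: (p1, p4, p7) → 18.5037
Σ area = 383.759

Euler characteristic 7−15+10 = 2 ✓

facets=10 area=383.759


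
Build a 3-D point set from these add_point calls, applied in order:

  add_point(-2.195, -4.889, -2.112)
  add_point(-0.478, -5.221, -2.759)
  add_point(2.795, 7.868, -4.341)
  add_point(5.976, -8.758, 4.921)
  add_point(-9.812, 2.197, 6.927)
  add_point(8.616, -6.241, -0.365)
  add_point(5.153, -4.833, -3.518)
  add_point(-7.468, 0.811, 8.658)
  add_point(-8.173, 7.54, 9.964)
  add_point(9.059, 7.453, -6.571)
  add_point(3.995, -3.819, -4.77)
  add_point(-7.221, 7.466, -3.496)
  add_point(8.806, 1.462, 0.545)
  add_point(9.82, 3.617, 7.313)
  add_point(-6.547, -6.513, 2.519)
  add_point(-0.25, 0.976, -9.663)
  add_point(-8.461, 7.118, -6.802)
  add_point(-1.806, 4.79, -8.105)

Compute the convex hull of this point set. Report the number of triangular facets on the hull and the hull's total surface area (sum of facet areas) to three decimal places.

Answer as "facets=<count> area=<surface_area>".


Extreme-point indices: [0, 1, 2, 3, 4, 5, 6, 7, 8, 9, 10, 11, 13, 14, 15, 16, 17] — 17 of 18 on the boundary.

Facet areas (half cross-product norm):
  f1: (p8, p16, p4) → 46.1120
  f2: (p14, p16, p4) → 74.5708
  f3: (p14, p16, p15) → 80.6584
  f4: (p5, p3, p13) → 39.8155
  f5: (p9, p5, p13) → 83.5582
  f6: (p9, p8, p13) → 134.1250
  f7: (p7, p3, p13) → 104.8582
  f8: (p7, p8, p13) → 60.4702
  f9: (p7, p8, p4) → 10.2269
  f10: (p7, p14, p4) → 15.4667
  f11: (p7, p14, p3) → 61.8001
  f12: (p1, p14, p3) → 43.2236
  f13: (p17, p16, p15) → 11.6712
  f14: (p17, p9, p15) → 24.7676
  f15: (p17, p9, p16) → 24.7188
  f16: (p2, p9, p16) → 20.7954
  f17: (p2, p9, p8) → 32.9103
  f18: (p0, p14, p15) → 17.9668
  f19: (p0, p1, p15) → 8.5380
  f20: (p0, p1, p14) → 3.5705
  f21: (p6, p9, p5) → 31.6952
  f22: (p6, p5, p3) → 14.6966
  f23: (p6, p1, p3) → 26.5551
  f24: (p11, p8, p16) → 10.1664
  f25: (p11, p2, p16) → 17.1647
  f26: (p11, p2, p8) → 67.0637
  f27: (p10, p1, p15) → 20.5185
  f28: (p10, p6, p1) → 5.0220
  f29: (p10, p9, p15) → 45.8753
  f30: (p10, p6, p9) → 11.7553
Σ area = 1150.337

Check V−E+F: 17 − 45 + 30 = 2.

facets=30 area=1150.337


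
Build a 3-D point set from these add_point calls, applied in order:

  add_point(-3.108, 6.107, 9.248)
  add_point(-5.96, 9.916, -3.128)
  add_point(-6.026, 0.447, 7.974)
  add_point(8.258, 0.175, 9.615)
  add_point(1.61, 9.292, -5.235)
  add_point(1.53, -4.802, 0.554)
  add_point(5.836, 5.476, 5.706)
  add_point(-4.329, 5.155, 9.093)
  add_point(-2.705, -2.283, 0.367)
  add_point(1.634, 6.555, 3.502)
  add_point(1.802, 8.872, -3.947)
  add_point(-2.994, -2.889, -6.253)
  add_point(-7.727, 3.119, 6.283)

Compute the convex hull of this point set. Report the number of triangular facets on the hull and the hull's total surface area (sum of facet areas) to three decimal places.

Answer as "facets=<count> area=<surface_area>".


Extreme-point indices: [0, 1, 2, 3, 4, 5, 6, 7, 11, 12] — 10 of 13 on the boundary.

Area of each hull facet:
  f1: (p11, p1, p12) → 74.8743
  f2: (p4, p11, p1) → 49.9257
  f3: (p0, p4, p1) → 52.2473
  f4: (p5, p4, p3) → 93.5255
  f5: (p5, p4, p11) → 54.7758
  f6: (p7, p1, p12) → 28.3236
  f7: (p7, p0, p1) → 10.2775
  f8: (p7, p0, p3) → 9.0777
  f9: (p6, p4, p3) → 23.0694
  f10: (p6, p0, p3) → 33.3631
  f11: (p6, p0, p4) → 59.4482
  f12: (p2, p11, p12) → 26.3239
  f13: (p2, p5, p11) → 49.5078
  f14: (p2, p5, p3) → 69.7244
  f15: (p2, p7, p12) → 8.3394
  f16: (p2, p7, p3) → 34.7255
Σ area = 677.529

Check V−E+F: 10 − 24 + 16 = 2.

facets=16 area=677.529
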